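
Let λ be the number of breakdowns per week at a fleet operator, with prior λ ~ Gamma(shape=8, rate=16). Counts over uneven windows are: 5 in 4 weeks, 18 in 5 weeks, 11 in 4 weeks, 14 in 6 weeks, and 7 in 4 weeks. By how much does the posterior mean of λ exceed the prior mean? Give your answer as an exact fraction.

Total count: 5 + 18 + 11 + 14 + 7 = 55.
Total exposure: 4 + 5 + 4 + 6 + 4 = 23 weeks.
Conjugate update: add total count to the shape and total exposure to the rate, giving Gamma(63, 39).
Posterior mean = 63/39 = 21/13; prior mean = 8/16 = 1/2. Difference = 21/13 − 1/2 = 29/26.

29/26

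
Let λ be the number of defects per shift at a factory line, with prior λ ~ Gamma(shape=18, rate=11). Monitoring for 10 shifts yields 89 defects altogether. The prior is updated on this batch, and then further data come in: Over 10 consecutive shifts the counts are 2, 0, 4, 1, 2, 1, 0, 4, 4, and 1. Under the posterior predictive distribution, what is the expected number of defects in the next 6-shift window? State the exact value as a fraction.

Total count 89 over total exposure 10 shifts.
After the first batch: Gamma(18 + 89, 11 + 10) = Gamma(107, 21).
Total count: 2 + 0 + 4 + 1 + 2 + 1 + 0 + 4 + 4 + 1 = 19.
Total exposure: 10 shifts.
After the second batch: Gamma(107 + 19, 21 + 10) = Gamma(126, 31).
Predictive mean over a 6-shift window = T·E[λ|data] = 6·126/31 = 756/31.

756/31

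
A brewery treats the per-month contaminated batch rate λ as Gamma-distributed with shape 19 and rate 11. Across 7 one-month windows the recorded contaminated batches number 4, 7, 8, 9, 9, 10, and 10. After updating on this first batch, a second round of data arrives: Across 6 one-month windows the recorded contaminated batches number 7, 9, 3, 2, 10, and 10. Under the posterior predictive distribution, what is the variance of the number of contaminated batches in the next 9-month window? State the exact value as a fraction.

3861/64

Total count: 4 + 7 + 8 + 9 + 9 + 10 + 10 = 57.
Total exposure: 7 months.
After the first batch: Gamma(19 + 57, 11 + 7) = Gamma(76, 18).
Total count: 7 + 9 + 3 + 2 + 10 + 10 = 41.
Total exposure: 6 months.
After the second batch: Gamma(76 + 41, 18 + 6) = Gamma(117, 24).
The posterior predictive for a window of length T is Negative Binomial with variance T·α'·(β'+T)/β'² = 9·117·33/576 = 3861/64.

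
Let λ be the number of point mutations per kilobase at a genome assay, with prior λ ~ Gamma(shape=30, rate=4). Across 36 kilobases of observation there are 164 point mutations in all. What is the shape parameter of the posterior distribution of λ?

194

Total count 164 over total exposure 36 kilobases.
By Gamma–Poisson conjugacy, the posterior is Gamma(α + Σx, β + Σt) = Gamma(30 + 164, 4 + 36) = Gamma(194, 40).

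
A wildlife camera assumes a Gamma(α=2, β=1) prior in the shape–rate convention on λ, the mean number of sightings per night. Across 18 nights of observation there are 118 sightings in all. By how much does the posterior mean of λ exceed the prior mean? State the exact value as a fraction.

82/19

Total count 118 over total exposure 18 nights.
The Gamma prior is conjugate for the Poisson rate, so λ | data ~ Gamma(2+118, 1+18) = Gamma(120, 19).
Posterior mean = 120/19 = 120/19; prior mean = 2/1 = 2. Difference = 120/19 − 2 = 82/19.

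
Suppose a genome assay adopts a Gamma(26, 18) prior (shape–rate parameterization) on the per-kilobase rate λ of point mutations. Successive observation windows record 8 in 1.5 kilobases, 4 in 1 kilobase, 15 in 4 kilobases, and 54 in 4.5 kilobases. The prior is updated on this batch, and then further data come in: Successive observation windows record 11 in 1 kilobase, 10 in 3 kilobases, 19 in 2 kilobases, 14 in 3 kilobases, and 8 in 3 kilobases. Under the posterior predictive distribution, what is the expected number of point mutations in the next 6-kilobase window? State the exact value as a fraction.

Total count: 8 + 4 + 15 + 54 = 81.
Total exposure: 1.5 + 1 + 4 + 4.5 = 11 kilobases.
After the first batch: Gamma(26 + 81, 18 + 11) = Gamma(107, 29).
Total count: 11 + 10 + 19 + 14 + 8 = 62.
Total exposure: 1 + 3 + 2 + 3 + 3 = 12 kilobases.
After the second batch: Gamma(107 + 62, 29 + 12) = Gamma(169, 41).
Predictive mean over a 6-kilobase window = T·E[λ|data] = 6·169/41 = 1014/41.

1014/41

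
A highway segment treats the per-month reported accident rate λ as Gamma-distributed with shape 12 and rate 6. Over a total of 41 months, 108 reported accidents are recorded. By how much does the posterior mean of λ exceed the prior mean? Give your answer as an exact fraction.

26/47

Total count 108 over total exposure 41 months.
Conjugate update: add total count to the shape and total exposure to the rate, giving Gamma(120, 47).
Posterior mean = 120/47 = 120/47; prior mean = 12/6 = 2. Difference = 120/47 − 2 = 26/47.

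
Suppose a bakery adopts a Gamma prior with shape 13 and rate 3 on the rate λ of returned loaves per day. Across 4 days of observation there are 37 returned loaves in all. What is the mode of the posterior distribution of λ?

Total count 37 over total exposure 4 days.
Posterior: α' = 13 + 37 = 50, β' = 3 + 4 = 7.
Posterior mode = (α'−1)/β' = 49/7 = 7.

7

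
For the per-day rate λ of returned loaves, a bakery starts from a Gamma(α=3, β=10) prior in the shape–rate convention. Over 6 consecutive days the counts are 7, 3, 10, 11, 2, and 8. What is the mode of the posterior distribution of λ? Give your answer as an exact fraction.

Total count: 7 + 3 + 10 + 11 + 2 + 8 = 41.
Total exposure: 6 days.
Gamma(α, β) with Poisson data over total exposure Σt gives posterior Gamma(α+Σx, β+Σt) = Gamma(44, 16).
Posterior mode = (α'−1)/β' = 43/16.

43/16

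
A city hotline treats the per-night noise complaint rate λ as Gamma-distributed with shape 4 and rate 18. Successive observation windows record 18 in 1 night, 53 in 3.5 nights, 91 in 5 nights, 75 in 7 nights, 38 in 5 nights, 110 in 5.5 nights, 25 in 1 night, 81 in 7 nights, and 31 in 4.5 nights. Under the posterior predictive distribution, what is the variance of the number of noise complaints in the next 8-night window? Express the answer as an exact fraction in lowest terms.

Total count: 18 + 53 + 91 + 75 + 38 + 110 + 25 + 81 + 31 = 522.
Total exposure: 1 + 3.5 + 5 + 7 + 5 + 5.5 + 1 + 7 + 4.5 = 39.5 nights.
Conjugate update: add total count to the shape and total exposure to the rate, giving Gamma(526, 115/2).
The posterior predictive for a window of length T is Negative Binomial with variance T·α'·(β'+T)/β'² = 8·526·(131/2)/(13225/4) = 1102496/13225.

1102496/13225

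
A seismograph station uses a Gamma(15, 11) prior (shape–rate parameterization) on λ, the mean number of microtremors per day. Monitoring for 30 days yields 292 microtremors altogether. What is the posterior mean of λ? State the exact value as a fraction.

Total count 292 over total exposure 30 days.
The Gamma prior is conjugate for the Poisson rate, so λ | data ~ Gamma(15+292, 11+30) = Gamma(307, 41).
Posterior mean = α'/β' = 307/41.

307/41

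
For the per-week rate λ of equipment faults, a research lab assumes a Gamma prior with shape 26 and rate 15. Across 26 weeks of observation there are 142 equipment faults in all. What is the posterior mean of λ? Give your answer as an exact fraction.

168/41

Total count 142 over total exposure 26 weeks.
Gamma(α, β) with Poisson data over total exposure Σt gives posterior Gamma(α+Σx, β+Σt) = Gamma(168, 41).
Posterior mean = α'/β' = 168/41.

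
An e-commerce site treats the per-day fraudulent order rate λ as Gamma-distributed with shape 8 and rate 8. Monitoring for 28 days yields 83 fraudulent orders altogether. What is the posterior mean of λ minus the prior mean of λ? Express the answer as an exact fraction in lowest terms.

55/36

Total count 83 over total exposure 28 days.
Posterior: α' = 8 + 83 = 91, β' = 8 + 28 = 36.
Posterior mean = 91/36 = 91/36; prior mean = 8/8 = 1. Difference = 91/36 − 1 = 55/36.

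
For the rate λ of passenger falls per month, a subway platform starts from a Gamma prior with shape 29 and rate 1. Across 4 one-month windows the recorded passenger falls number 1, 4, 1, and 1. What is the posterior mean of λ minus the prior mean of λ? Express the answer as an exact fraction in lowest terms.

Total count: 1 + 4 + 1 + 1 = 7.
Total exposure: 4 months.
By Gamma–Poisson conjugacy, the posterior is Gamma(α + Σx, β + Σt) = Gamma(29 + 7, 1 + 4) = Gamma(36, 5).
Posterior mean = 36/5 = 36/5; prior mean = 29/1 = 29. Difference = 36/5 − 29 = -109/5.

-109/5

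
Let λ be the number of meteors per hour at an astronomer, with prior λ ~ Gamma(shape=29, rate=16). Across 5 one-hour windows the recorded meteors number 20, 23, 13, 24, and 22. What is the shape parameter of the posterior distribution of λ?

Total count: 20 + 23 + 13 + 24 + 22 = 102.
Total exposure: 5 hours.
The Gamma prior is conjugate for the Poisson rate, so λ | data ~ Gamma(29+102, 16+5) = Gamma(131, 21).

131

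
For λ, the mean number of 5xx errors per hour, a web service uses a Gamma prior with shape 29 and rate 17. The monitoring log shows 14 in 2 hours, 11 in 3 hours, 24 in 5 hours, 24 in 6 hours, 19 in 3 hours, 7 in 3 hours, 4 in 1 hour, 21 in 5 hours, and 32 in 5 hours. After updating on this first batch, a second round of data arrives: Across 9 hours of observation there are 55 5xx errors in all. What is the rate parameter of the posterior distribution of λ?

59

Total count: 14 + 11 + 24 + 24 + 19 + 7 + 4 + 21 + 32 = 156.
Total exposure: 2 + 3 + 5 + 6 + 3 + 3 + 1 + 5 + 5 = 33 hours.
After the first batch: Gamma(29 + 156, 17 + 33) = Gamma(185, 50).
Total count 55 over total exposure 9 hours.
After the second batch: Gamma(185 + 55, 50 + 9) = Gamma(240, 59).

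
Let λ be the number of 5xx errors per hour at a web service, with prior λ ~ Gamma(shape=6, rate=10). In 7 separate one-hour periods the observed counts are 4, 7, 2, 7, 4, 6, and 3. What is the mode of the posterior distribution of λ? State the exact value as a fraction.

38/17

Total count: 4 + 7 + 2 + 7 + 4 + 6 + 3 = 33.
Total exposure: 7 hours.
Gamma(α, β) with Poisson data over total exposure Σt gives posterior Gamma(α+Σx, β+Σt) = Gamma(39, 17).
Posterior mode = (α'−1)/β' = 38/17.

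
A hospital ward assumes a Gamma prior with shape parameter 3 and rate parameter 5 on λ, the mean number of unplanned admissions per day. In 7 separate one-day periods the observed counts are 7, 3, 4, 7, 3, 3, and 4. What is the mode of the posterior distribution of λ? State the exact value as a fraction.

11/4

Total count: 7 + 3 + 4 + 7 + 3 + 3 + 4 = 31.
Total exposure: 7 days.
Posterior: α' = 3 + 31 = 34, β' = 5 + 7 = 12.
Posterior mode = (α'−1)/β' = 33/12 = 11/4.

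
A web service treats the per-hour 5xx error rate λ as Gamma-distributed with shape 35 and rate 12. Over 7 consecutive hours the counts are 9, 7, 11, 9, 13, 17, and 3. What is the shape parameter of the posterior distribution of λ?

104

Total count: 9 + 7 + 11 + 9 + 13 + 17 + 3 = 69.
Total exposure: 7 hours.
The Gamma prior is conjugate for the Poisson rate, so λ | data ~ Gamma(35+69, 12+7) = Gamma(104, 19).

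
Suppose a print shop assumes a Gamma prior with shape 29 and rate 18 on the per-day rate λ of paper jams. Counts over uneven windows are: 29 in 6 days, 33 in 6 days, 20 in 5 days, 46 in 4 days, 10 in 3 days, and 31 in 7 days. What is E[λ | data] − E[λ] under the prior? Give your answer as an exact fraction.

Total count: 29 + 33 + 20 + 46 + 10 + 31 = 169.
Total exposure: 6 + 6 + 5 + 4 + 3 + 7 = 31 days.
Gamma(α, β) with Poisson data over total exposure Σt gives posterior Gamma(α+Σx, β+Σt) = Gamma(198, 49).
Posterior mean = 198/49 = 198/49; prior mean = 29/18 = 29/18. Difference = 198/49 − 29/18 = 2143/882.

2143/882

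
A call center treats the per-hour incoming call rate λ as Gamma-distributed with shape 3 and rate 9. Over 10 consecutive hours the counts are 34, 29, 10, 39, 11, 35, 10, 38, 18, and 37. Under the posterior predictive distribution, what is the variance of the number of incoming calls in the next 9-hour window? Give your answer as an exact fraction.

Total count: 34 + 29 + 10 + 39 + 11 + 35 + 10 + 38 + 18 + 37 = 261.
Total exposure: 10 hours.
By Gamma–Poisson conjugacy, the posterior is Gamma(α + Σx, β + Σt) = Gamma(3 + 261, 9 + 10) = Gamma(264, 19).
The posterior predictive for a window of length T is Negative Binomial with variance T·α'·(β'+T)/β'² = 9·264·28/361 = 66528/361.

66528/361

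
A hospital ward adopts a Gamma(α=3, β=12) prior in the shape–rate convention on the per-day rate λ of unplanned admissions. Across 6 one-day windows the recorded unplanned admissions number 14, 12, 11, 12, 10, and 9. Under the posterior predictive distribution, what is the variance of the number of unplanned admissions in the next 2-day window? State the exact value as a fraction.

710/81

Total count: 14 + 12 + 11 + 12 + 10 + 9 = 68.
Total exposure: 6 days.
Posterior: α' = 3 + 68 = 71, β' = 12 + 6 = 18.
The posterior predictive for a window of length T is Negative Binomial with variance T·α'·(β'+T)/β'² = 2·71·20/324 = 710/81.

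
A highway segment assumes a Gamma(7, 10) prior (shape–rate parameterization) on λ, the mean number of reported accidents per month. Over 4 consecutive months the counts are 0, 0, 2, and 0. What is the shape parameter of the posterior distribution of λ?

9

Total count: 0 + 0 + 2 + 0 = 2.
Total exposure: 4 months.
Conjugate update: add total count to the shape and total exposure to the rate, giving Gamma(9, 14).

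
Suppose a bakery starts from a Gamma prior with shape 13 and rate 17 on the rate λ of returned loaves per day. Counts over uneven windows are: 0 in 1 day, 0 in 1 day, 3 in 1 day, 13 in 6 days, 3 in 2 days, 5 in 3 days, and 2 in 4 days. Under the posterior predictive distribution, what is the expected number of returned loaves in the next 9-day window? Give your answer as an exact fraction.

351/35

Total count: 0 + 0 + 3 + 13 + 3 + 5 + 2 = 26.
Total exposure: 1 + 1 + 1 + 6 + 2 + 3 + 4 = 18 days.
Conjugate update: add total count to the shape and total exposure to the rate, giving Gamma(39, 35).
Predictive mean over a 9-day window = T·E[λ|data] = 9·39/35 = 351/35.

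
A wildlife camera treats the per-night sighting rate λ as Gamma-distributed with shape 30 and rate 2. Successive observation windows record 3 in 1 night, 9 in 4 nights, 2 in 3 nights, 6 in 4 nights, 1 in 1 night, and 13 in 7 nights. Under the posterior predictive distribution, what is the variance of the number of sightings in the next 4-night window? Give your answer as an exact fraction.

1664/121

Total count: 3 + 9 + 2 + 6 + 1 + 13 = 34.
Total exposure: 1 + 4 + 3 + 4 + 1 + 7 = 20 nights.
Gamma(α, β) with Poisson data over total exposure Σt gives posterior Gamma(α+Σx, β+Σt) = Gamma(64, 22).
The posterior predictive for a window of length T is Negative Binomial with variance T·α'·(β'+T)/β'² = 4·64·26/484 = 1664/121.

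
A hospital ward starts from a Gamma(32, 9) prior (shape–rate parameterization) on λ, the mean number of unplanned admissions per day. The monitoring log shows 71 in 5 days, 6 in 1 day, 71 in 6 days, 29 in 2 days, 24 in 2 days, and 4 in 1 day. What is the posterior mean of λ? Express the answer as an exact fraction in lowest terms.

Total count: 71 + 6 + 71 + 29 + 24 + 4 = 205.
Total exposure: 5 + 1 + 6 + 2 + 2 + 1 = 17 days.
Gamma(α, β) with Poisson data over total exposure Σt gives posterior Gamma(α+Σx, β+Σt) = Gamma(237, 26).
Posterior mean = α'/β' = 237/26.

237/26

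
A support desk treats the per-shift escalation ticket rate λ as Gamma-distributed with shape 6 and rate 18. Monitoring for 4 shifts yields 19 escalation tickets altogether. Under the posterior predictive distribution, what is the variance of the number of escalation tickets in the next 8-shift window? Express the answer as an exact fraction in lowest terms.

1500/121

Total count 19 over total exposure 4 shifts.
Conjugate update: add total count to the shape and total exposure to the rate, giving Gamma(25, 22).
The posterior predictive for a window of length T is Negative Binomial with variance T·α'·(β'+T)/β'² = 8·25·30/484 = 1500/121.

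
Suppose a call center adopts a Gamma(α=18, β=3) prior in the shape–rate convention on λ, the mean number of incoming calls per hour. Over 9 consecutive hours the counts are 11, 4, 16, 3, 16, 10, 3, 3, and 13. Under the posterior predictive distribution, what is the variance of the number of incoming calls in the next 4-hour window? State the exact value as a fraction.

Total count: 11 + 4 + 16 + 3 + 16 + 10 + 3 + 3 + 13 = 79.
Total exposure: 9 hours.
Posterior: α' = 18 + 79 = 97, β' = 3 + 9 = 12.
The posterior predictive for a window of length T is Negative Binomial with variance T·α'·(β'+T)/β'² = 4·97·16/144 = 388/9.

388/9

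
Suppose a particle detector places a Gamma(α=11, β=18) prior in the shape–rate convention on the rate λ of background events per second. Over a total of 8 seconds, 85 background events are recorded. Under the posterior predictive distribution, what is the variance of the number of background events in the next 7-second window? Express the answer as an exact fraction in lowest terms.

5544/169

Total count 85 over total exposure 8 seconds.
Posterior: α' = 11 + 85 = 96, β' = 18 + 8 = 26.
The posterior predictive for a window of length T is Negative Binomial with variance T·α'·(β'+T)/β'² = 7·96·33/676 = 5544/169.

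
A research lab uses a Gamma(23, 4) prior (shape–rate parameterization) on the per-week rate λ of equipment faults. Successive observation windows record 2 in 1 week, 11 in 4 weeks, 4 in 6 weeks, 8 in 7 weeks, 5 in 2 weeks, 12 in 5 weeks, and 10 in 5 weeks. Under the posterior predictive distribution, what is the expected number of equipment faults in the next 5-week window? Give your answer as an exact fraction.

Total count: 2 + 11 + 4 + 8 + 5 + 12 + 10 = 52.
Total exposure: 1 + 4 + 6 + 7 + 2 + 5 + 5 = 30 weeks.
Conjugate update: add total count to the shape and total exposure to the rate, giving Gamma(75, 34).
Predictive mean over a 5-week window = T·E[λ|data] = 5·75/34 = 375/34.

375/34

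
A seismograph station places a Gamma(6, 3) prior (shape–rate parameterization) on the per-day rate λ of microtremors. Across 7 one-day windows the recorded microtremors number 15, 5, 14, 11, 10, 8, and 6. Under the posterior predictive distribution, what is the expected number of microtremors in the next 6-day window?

45

Total count: 15 + 5 + 14 + 11 + 10 + 8 + 6 = 69.
Total exposure: 7 days.
By Gamma–Poisson conjugacy, the posterior is Gamma(α + Σx, β + Σt) = Gamma(6 + 69, 3 + 7) = Gamma(75, 10).
Predictive mean over a 6-day window = T·E[λ|data] = 6·75/10 = 45.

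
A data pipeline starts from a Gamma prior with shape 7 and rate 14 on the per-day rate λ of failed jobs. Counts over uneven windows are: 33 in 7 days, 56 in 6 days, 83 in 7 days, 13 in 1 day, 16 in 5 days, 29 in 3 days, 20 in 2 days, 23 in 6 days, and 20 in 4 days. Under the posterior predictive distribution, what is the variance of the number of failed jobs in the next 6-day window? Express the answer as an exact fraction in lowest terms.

Total count: 33 + 56 + 83 + 13 + 16 + 29 + 20 + 23 + 20 = 293.
Total exposure: 7 + 6 + 7 + 1 + 5 + 3 + 2 + 6 + 4 = 41 days.
The Gamma prior is conjugate for the Poisson rate, so λ | data ~ Gamma(7+293, 14+41) = Gamma(300, 55).
The posterior predictive for a window of length T is Negative Binomial with variance T·α'·(β'+T)/β'² = 6·300·61/3025 = 4392/121.

4392/121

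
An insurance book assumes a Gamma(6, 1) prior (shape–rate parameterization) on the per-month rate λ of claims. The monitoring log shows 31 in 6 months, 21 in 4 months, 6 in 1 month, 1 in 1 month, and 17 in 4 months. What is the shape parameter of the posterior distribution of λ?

82

Total count: 31 + 21 + 6 + 1 + 17 = 76.
Total exposure: 6 + 4 + 1 + 1 + 4 = 16 months.
By Gamma–Poisson conjugacy, the posterior is Gamma(α + Σx, β + Σt) = Gamma(6 + 76, 1 + 16) = Gamma(82, 17).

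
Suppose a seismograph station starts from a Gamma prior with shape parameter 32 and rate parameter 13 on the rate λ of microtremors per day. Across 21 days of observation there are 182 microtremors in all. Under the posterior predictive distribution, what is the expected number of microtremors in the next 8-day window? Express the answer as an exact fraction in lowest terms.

Total count 182 over total exposure 21 days.
Gamma(α, β) with Poisson data over total exposure Σt gives posterior Gamma(α+Σx, β+Σt) = Gamma(214, 34).
Predictive mean over an 8-day window = T·E[λ|data] = 8·214/34 = 856/17.

856/17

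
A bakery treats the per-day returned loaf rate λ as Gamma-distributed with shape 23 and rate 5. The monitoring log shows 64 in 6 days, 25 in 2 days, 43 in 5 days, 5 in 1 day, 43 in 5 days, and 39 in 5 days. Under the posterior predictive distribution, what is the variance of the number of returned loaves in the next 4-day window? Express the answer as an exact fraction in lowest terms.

31944/841

Total count: 64 + 25 + 43 + 5 + 43 + 39 = 219.
Total exposure: 6 + 2 + 5 + 1 + 5 + 5 = 24 days.
Conjugate update: add total count to the shape and total exposure to the rate, giving Gamma(242, 29).
The posterior predictive for a window of length T is Negative Binomial with variance T·α'·(β'+T)/β'² = 4·242·33/841 = 31944/841.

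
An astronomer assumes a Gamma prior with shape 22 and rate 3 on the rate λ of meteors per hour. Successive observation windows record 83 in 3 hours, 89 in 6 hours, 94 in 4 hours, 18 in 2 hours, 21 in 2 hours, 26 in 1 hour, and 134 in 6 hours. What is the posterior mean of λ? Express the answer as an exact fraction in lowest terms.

487/27

Total count: 83 + 89 + 94 + 18 + 21 + 26 + 134 = 465.
Total exposure: 3 + 6 + 4 + 2 + 2 + 1 + 6 = 24 hours.
By Gamma–Poisson conjugacy, the posterior is Gamma(α + Σx, β + Σt) = Gamma(22 + 465, 3 + 24) = Gamma(487, 27).
Posterior mean = α'/β' = 487/27.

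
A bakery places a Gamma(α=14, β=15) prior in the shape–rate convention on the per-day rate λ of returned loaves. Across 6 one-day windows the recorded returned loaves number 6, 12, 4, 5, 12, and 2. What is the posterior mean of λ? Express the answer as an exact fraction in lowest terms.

55/21

Total count: 6 + 12 + 4 + 5 + 12 + 2 = 41.
Total exposure: 6 days.
Posterior: α' = 14 + 41 = 55, β' = 15 + 6 = 21.
Posterior mean = α'/β' = 55/21.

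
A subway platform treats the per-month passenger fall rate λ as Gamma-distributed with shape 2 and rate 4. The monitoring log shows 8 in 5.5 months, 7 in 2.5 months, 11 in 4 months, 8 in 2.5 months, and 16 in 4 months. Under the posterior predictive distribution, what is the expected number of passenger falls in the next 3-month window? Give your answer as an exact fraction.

104/15

Total count: 8 + 7 + 11 + 8 + 16 = 50.
Total exposure: 5.5 + 2.5 + 4 + 2.5 + 4 = 18.5 months.
Posterior: α' = 2 + 50 = 52, β' = 4 + 18.5 = 45/2.
Predictive mean over a 3-month window = T·E[λ|data] = 3·52/(45/2) = 104/15.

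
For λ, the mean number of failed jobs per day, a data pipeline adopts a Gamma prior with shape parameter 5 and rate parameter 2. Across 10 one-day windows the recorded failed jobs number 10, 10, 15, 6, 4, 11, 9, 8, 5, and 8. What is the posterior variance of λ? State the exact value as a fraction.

Total count: 10 + 10 + 15 + 6 + 4 + 11 + 9 + 8 + 5 + 8 = 86.
Total exposure: 10 days.
Gamma(α, β) with Poisson data over total exposure Σt gives posterior Gamma(α+Σx, β+Σt) = Gamma(91, 12).
Posterior variance = α'/β'² = 91/144.

91/144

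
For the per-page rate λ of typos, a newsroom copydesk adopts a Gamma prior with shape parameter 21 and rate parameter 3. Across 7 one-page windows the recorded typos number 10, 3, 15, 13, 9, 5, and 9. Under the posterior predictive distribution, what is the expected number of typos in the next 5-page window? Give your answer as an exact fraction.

Total count: 10 + 3 + 15 + 13 + 9 + 5 + 9 = 64.
Total exposure: 7 pages.
Conjugate update: add total count to the shape and total exposure to the rate, giving Gamma(85, 10).
Predictive mean over a 5-page window = T·E[λ|data] = 5·85/10 = 85/2.

85/2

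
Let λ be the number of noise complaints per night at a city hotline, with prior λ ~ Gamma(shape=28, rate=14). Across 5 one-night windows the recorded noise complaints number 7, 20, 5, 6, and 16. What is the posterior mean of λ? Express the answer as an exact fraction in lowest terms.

82/19

Total count: 7 + 20 + 5 + 6 + 16 = 54.
Total exposure: 5 nights.
By Gamma–Poisson conjugacy, the posterior is Gamma(α + Σx, β + Σt) = Gamma(28 + 54, 14 + 5) = Gamma(82, 19).
Posterior mean = α'/β' = 82/19.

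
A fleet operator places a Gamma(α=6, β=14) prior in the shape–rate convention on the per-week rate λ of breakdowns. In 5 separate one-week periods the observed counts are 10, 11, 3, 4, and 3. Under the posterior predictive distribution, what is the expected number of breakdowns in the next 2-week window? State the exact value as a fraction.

74/19

Total count: 10 + 11 + 3 + 4 + 3 = 31.
Total exposure: 5 weeks.
By Gamma–Poisson conjugacy, the posterior is Gamma(α + Σx, β + Σt) = Gamma(6 + 31, 14 + 5) = Gamma(37, 19).
Predictive mean over a 2-week window = T·E[λ|data] = 2·37/19 = 74/19.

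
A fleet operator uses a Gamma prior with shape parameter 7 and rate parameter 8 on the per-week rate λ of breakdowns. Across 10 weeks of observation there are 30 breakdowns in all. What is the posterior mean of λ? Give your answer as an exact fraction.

Total count 30 over total exposure 10 weeks.
Conjugate update: add total count to the shape and total exposure to the rate, giving Gamma(37, 18).
Posterior mean = α'/β' = 37/18.

37/18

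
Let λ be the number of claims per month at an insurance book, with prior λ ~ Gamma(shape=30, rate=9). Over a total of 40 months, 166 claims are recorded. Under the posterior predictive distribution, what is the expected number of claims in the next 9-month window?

36

Total count 166 over total exposure 40 months.
Posterior: α' = 30 + 166 = 196, β' = 9 + 40 = 49.
Predictive mean over a 9-month window = T·E[λ|data] = 9·196/49 = 36.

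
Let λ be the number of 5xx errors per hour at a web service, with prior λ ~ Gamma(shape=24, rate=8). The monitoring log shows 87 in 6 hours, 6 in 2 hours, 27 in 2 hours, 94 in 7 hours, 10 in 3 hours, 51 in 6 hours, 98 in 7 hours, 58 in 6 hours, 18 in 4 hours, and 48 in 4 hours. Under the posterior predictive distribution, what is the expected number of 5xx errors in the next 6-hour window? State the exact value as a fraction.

3126/55

Total count: 87 + 6 + 27 + 94 + 10 + 51 + 98 + 58 + 18 + 48 = 497.
Total exposure: 6 + 2 + 2 + 7 + 3 + 6 + 7 + 6 + 4 + 4 = 47 hours.
The Gamma prior is conjugate for the Poisson rate, so λ | data ~ Gamma(24+497, 8+47) = Gamma(521, 55).
Predictive mean over a 6-hour window = T·E[λ|data] = 6·521/55 = 3126/55.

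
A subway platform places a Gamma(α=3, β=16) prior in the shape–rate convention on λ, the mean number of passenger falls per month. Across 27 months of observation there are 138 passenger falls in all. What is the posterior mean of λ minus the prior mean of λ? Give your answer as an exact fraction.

Total count 138 over total exposure 27 months.
Gamma(α, β) with Poisson data over total exposure Σt gives posterior Gamma(α+Σx, β+Σt) = Gamma(141, 43).
Posterior mean = 141/43 = 141/43; prior mean = 3/16 = 3/16. Difference = 141/43 − 3/16 = 2127/688.

2127/688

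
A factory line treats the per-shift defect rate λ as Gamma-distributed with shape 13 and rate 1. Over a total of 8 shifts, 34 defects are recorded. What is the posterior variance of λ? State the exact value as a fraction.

47/81

Total count 34 over total exposure 8 shifts.
Conjugate update: add total count to the shape and total exposure to the rate, giving Gamma(47, 9).
Posterior variance = α'/β'² = 47/81.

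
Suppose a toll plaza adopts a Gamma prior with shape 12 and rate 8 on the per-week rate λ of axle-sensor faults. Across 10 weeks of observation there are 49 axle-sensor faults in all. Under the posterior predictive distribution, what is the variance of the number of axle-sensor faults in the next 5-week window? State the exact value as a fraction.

7015/324

Total count 49 over total exposure 10 weeks.
The Gamma prior is conjugate for the Poisson rate, so λ | data ~ Gamma(12+49, 8+10) = Gamma(61, 18).
The posterior predictive for a window of length T is Negative Binomial with variance T·α'·(β'+T)/β'² = 5·61·23/324 = 7015/324.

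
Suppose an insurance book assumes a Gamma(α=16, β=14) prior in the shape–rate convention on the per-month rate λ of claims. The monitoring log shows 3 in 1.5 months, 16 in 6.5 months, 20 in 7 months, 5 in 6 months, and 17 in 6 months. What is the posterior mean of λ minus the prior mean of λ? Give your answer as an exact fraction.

Total count: 3 + 16 + 20 + 5 + 17 = 61.
Total exposure: 1.5 + 6.5 + 7 + 6 + 6 = 27 months.
Gamma(α, β) with Poisson data over total exposure Σt gives posterior Gamma(α+Σx, β+Σt) = Gamma(77, 41).
Posterior mean = 77/41 = 77/41; prior mean = 16/14 = 8/7. Difference = 77/41 − 8/7 = 211/287.

211/287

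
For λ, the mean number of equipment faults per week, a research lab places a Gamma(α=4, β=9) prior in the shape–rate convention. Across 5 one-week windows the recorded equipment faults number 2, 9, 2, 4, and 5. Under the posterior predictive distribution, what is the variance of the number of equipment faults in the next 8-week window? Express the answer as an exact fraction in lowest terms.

Total count: 2 + 9 + 2 + 4 + 5 = 22.
Total exposure: 5 weeks.
Conjugate update: add total count to the shape and total exposure to the rate, giving Gamma(26, 14).
The posterior predictive for a window of length T is Negative Binomial with variance T·α'·(β'+T)/β'² = 8·26·22/196 = 1144/49.

1144/49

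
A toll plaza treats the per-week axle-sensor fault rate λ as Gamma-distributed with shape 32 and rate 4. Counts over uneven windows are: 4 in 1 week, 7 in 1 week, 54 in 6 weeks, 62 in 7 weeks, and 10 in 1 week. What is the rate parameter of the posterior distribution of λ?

20

Total count: 4 + 7 + 54 + 62 + 10 = 137.
Total exposure: 1 + 1 + 6 + 7 + 1 = 16 weeks.
Posterior: α' = 32 + 137 = 169, β' = 4 + 16 = 20.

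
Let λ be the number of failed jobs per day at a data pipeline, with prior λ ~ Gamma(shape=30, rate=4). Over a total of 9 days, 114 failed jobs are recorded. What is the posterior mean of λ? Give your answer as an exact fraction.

144/13

Total count 114 over total exposure 9 days.
The Gamma prior is conjugate for the Poisson rate, so λ | data ~ Gamma(30+114, 4+9) = Gamma(144, 13).
Posterior mean = α'/β' = 144/13.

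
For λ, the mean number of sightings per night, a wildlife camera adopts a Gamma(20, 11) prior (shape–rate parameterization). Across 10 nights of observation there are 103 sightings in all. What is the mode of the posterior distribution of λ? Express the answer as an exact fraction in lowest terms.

Total count 103 over total exposure 10 nights.
Gamma(α, β) with Poisson data over total exposure Σt gives posterior Gamma(α+Σx, β+Σt) = Gamma(123, 21).
Posterior mode = (α'−1)/β' = 122/21.

122/21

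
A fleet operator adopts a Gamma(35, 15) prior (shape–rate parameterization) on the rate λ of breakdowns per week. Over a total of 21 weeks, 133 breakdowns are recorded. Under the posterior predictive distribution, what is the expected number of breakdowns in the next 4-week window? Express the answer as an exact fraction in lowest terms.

Total count 133 over total exposure 21 weeks.
By Gamma–Poisson conjugacy, the posterior is Gamma(α + Σx, β + Σt) = Gamma(35 + 133, 15 + 21) = Gamma(168, 36).
Predictive mean over a 4-week window = T·E[λ|data] = 4·168/36 = 56/3.

56/3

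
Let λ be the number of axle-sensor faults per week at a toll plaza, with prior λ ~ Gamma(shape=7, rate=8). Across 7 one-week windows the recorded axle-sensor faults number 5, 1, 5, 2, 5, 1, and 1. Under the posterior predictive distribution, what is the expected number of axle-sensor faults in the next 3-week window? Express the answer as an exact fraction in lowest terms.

27/5

Total count: 5 + 1 + 5 + 2 + 5 + 1 + 1 = 20.
Total exposure: 7 weeks.
The Gamma prior is conjugate for the Poisson rate, so λ | data ~ Gamma(7+20, 8+7) = Gamma(27, 15).
Predictive mean over a 3-week window = T·E[λ|data] = 3·27/15 = 27/5.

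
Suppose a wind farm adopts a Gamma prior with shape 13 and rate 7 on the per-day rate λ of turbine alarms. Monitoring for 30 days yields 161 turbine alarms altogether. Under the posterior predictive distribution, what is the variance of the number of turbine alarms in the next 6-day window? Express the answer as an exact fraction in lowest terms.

44892/1369

Total count 161 over total exposure 30 days.
By Gamma–Poisson conjugacy, the posterior is Gamma(α + Σx, β + Σt) = Gamma(13 + 161, 7 + 30) = Gamma(174, 37).
The posterior predictive for a window of length T is Negative Binomial with variance T·α'·(β'+T)/β'² = 6·174·43/1369 = 44892/1369.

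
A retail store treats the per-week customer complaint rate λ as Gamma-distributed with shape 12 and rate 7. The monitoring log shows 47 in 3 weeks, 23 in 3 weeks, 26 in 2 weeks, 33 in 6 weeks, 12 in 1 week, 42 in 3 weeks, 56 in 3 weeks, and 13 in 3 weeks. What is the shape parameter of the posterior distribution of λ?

264

Total count: 47 + 23 + 26 + 33 + 12 + 42 + 56 + 13 = 252.
Total exposure: 3 + 3 + 2 + 6 + 1 + 3 + 3 + 3 = 24 weeks.
Gamma(α, β) with Poisson data over total exposure Σt gives posterior Gamma(α+Σx, β+Σt) = Gamma(264, 31).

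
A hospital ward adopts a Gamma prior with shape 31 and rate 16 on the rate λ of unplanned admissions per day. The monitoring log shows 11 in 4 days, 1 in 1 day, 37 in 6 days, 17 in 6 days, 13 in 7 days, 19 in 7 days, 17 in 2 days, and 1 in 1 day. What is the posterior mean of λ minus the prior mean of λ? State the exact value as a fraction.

401/400

Total count: 11 + 1 + 37 + 17 + 13 + 19 + 17 + 1 = 116.
Total exposure: 4 + 1 + 6 + 6 + 7 + 7 + 2 + 1 = 34 days.
By Gamma–Poisson conjugacy, the posterior is Gamma(α + Σx, β + Σt) = Gamma(31 + 116, 16 + 34) = Gamma(147, 50).
Posterior mean = 147/50 = 147/50; prior mean = 31/16 = 31/16. Difference = 147/50 − 31/16 = 401/400.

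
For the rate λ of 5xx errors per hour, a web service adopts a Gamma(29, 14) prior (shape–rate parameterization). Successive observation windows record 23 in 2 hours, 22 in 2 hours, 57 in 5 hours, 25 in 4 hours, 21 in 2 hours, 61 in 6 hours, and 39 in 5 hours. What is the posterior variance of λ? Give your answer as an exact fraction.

Total count: 23 + 22 + 57 + 25 + 21 + 61 + 39 = 248.
Total exposure: 2 + 2 + 5 + 4 + 2 + 6 + 5 = 26 hours.
The Gamma prior is conjugate for the Poisson rate, so λ | data ~ Gamma(29+248, 14+26) = Gamma(277, 40).
Posterior variance = α'/β'² = 277/1600.

277/1600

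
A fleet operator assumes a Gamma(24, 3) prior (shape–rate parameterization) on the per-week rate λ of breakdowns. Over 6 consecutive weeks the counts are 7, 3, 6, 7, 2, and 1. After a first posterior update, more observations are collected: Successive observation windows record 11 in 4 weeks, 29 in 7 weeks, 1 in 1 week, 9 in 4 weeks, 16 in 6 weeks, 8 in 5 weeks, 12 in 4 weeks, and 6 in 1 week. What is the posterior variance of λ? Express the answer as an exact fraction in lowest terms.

Total count: 7 + 3 + 6 + 7 + 2 + 1 = 26.
Total exposure: 6 weeks.
After the first batch: Gamma(24 + 26, 3 + 6) = Gamma(50, 9).
Total count: 11 + 29 + 1 + 9 + 16 + 8 + 12 + 6 = 92.
Total exposure: 4 + 7 + 1 + 4 + 6 + 5 + 4 + 1 = 32 weeks.
After the second batch: Gamma(50 + 92, 9 + 32) = Gamma(142, 41).
Posterior variance = α'/β'² = 142/1681.

142/1681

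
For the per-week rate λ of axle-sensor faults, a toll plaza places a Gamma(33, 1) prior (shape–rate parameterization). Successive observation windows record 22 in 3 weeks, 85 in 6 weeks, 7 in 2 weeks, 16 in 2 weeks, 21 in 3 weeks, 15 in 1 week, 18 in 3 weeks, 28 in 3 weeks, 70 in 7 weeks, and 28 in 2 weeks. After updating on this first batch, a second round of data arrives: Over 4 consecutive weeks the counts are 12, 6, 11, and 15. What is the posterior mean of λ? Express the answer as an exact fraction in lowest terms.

Total count: 22 + 85 + 7 + 16 + 21 + 15 + 18 + 28 + 70 + 28 = 310.
Total exposure: 3 + 6 + 2 + 2 + 3 + 1 + 3 + 3 + 7 + 2 = 32 weeks.
After the first batch: Gamma(33 + 310, 1 + 32) = Gamma(343, 33).
Total count: 12 + 6 + 11 + 15 = 44.
Total exposure: 4 weeks.
After the second batch: Gamma(343 + 44, 33 + 4) = Gamma(387, 37).
Posterior mean = α'/β' = 387/37.

387/37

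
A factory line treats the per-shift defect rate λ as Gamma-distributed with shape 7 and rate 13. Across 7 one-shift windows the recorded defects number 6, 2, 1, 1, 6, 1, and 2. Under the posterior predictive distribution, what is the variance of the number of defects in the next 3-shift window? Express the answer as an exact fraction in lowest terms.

Total count: 6 + 2 + 1 + 1 + 6 + 1 + 2 = 19.
Total exposure: 7 shifts.
Gamma(α, β) with Poisson data over total exposure Σt gives posterior Gamma(α+Σx, β+Σt) = Gamma(26, 20).
The posterior predictive for a window of length T is Negative Binomial with variance T·α'·(β'+T)/β'² = 3·26·23/400 = 897/200.

897/200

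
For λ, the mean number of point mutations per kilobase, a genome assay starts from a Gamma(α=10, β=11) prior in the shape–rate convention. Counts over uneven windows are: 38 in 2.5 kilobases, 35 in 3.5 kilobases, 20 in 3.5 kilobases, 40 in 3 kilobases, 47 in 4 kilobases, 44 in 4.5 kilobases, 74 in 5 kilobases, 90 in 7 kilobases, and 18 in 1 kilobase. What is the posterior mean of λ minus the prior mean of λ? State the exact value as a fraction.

Total count: 38 + 35 + 20 + 40 + 47 + 44 + 74 + 90 + 18 = 406.
Total exposure: 2.5 + 3.5 + 3.5 + 3 + 4 + 4.5 + 5 + 7 + 1 = 34 kilobases.
By Gamma–Poisson conjugacy, the posterior is Gamma(α + Σx, β + Σt) = Gamma(10 + 406, 11 + 34) = Gamma(416, 45).
Posterior mean = 416/45 = 416/45; prior mean = 10/11 = 10/11. Difference = 416/45 − 10/11 = 4126/495.

4126/495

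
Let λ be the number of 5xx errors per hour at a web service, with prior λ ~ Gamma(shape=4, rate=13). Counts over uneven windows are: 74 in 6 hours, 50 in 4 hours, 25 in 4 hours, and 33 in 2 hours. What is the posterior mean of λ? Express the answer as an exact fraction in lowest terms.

186/29

Total count: 74 + 50 + 25 + 33 = 182.
Total exposure: 6 + 4 + 4 + 2 = 16 hours.
The Gamma prior is conjugate for the Poisson rate, so λ | data ~ Gamma(4+182, 13+16) = Gamma(186, 29).
Posterior mean = α'/β' = 186/29.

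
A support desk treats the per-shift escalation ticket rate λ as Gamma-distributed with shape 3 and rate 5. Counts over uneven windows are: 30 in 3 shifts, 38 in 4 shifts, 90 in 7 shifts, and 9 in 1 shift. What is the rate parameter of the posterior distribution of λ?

20

Total count: 30 + 38 + 90 + 9 = 167.
Total exposure: 3 + 4 + 7 + 1 = 15 shifts.
By Gamma–Poisson conjugacy, the posterior is Gamma(α + Σx, β + Σt) = Gamma(3 + 167, 5 + 15) = Gamma(170, 20).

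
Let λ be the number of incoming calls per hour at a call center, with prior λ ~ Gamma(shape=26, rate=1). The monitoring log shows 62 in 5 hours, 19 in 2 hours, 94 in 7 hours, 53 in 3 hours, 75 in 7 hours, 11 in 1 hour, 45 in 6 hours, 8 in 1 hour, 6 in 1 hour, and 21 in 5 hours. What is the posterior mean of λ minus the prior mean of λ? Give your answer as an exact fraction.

Total count: 62 + 19 + 94 + 53 + 75 + 11 + 45 + 8 + 6 + 21 = 394.
Total exposure: 5 + 2 + 7 + 3 + 7 + 1 + 6 + 1 + 1 + 5 = 38 hours.
By Gamma–Poisson conjugacy, the posterior is Gamma(α + Σx, β + Σt) = Gamma(26 + 394, 1 + 38) = Gamma(420, 39).
Posterior mean = 420/39 = 140/13; prior mean = 26/1 = 26. Difference = 140/13 − 26 = -198/13.

-198/13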